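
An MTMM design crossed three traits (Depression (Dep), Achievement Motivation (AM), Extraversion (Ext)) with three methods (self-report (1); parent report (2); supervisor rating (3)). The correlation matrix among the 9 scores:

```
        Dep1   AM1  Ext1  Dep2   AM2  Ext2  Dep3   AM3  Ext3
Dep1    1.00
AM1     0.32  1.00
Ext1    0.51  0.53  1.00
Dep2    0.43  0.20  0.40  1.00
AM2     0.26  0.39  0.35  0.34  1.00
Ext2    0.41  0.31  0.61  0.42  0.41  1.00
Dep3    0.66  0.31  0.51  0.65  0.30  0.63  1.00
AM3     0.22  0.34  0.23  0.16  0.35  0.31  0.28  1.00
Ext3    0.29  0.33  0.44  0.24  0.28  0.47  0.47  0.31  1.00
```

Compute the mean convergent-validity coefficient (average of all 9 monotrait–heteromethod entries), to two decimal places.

0.48

Convergent values: 0.43, 0.66, 0.65, 0.39, 0.34, 0.35, 0.61, 0.44, 0.47; mean = 4.34/9 = 0.48.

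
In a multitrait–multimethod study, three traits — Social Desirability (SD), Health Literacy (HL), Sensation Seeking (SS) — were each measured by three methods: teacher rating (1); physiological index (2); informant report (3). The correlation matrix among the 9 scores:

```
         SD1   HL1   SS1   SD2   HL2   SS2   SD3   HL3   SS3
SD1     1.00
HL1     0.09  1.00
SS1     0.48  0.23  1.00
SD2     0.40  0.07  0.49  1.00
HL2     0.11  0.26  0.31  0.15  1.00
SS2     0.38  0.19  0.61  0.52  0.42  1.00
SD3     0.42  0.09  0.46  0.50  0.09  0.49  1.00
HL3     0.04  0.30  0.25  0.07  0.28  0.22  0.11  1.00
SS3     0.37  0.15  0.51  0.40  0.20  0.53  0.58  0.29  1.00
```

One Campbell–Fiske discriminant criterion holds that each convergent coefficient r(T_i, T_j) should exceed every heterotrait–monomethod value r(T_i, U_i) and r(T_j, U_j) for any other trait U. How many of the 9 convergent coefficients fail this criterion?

7

Each convergent coefficient versus the relevant comparison correlations:
SD (methods 1·2): 0.40 vs {0.09, 0.15, 0.48, 0.52} → fail.
SD (methods 1·3): 0.42 vs {0.09, 0.11, 0.48, 0.58} → fail.
SD (methods 2·3): 0.50 vs {0.15, 0.11, 0.52, 0.58} → fail.
HL (methods 1·2): 0.26 vs {0.09, 0.15, 0.23, 0.42} → fail.
HL (methods 1·3): 0.30 vs {0.09, 0.11, 0.23, 0.29} → pass.
HL (methods 2·3): 0.28 vs {0.15, 0.11, 0.42, 0.29} → fail.
SS (methods 1·2): 0.61 vs {0.48, 0.52, 0.23, 0.42} → pass.
SS (methods 1·3): 0.51 vs {0.48, 0.58, 0.23, 0.29} → fail.
SS (methods 2·3): 0.53 vs {0.52, 0.58, 0.42, 0.29} → fail.
7 of 9 fail.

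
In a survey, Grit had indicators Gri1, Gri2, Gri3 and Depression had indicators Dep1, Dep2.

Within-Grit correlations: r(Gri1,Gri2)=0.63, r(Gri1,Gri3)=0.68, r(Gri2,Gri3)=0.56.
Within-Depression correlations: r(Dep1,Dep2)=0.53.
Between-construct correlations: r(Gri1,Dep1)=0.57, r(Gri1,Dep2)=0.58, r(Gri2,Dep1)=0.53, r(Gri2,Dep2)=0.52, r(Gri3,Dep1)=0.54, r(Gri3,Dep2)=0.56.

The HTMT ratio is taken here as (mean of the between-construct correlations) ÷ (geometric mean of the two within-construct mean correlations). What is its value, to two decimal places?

Mean between = 3.30/6 = 0.5500.
Mean within-Gri = 1.87/3 = 0.6233; mean within-Dep = 0.53/1 = 0.5300.
Geometric mean = √(0.6233 × 0.5300) = 0.5748.
HTMT = 0.5500 / 0.5748 = 0.96.

0.96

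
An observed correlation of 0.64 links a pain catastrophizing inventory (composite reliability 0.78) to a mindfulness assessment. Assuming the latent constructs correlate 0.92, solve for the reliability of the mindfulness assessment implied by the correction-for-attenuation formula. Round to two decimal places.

0.62

r_true = r_obs / √(r_xx · r_yy) ⇒ 0.92 = 0.64 / √(0.78 · r_yy).
√(0.78 · r_yy) = 0.64 / 0.92 = 0.6957; 0.78 · r_yy = 0.4840; r_yy = 0.4840 / 0.78 ≈ 0.62.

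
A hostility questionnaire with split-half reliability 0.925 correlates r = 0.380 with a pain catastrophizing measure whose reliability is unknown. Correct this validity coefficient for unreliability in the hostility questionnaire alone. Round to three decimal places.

0.395

Single correction: r_c = r_obs / √r_xx = 0.380 / √0.925 = 0.380 / 0.9618 ≈ 0.395.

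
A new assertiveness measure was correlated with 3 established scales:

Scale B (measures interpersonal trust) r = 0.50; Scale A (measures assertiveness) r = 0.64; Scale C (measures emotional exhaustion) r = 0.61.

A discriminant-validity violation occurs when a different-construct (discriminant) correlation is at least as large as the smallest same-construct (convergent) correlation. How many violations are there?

0

Convergent (same construct = assertiveness): Scale A.
Smallest convergent = 0.64. Discriminant values: 0.50, 0.61; count ≥ 0.64 → 0.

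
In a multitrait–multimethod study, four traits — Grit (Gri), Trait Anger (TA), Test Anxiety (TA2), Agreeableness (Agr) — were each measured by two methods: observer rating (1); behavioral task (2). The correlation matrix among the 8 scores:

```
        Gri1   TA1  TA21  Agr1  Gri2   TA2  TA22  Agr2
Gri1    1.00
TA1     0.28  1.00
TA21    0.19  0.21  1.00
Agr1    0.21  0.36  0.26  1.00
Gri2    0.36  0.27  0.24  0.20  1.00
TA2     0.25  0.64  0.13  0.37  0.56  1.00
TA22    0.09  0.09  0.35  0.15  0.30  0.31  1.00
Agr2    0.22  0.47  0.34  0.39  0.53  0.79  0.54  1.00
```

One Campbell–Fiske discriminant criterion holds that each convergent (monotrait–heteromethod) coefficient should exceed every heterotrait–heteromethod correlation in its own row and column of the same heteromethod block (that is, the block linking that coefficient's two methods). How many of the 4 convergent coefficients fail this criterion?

1

Each convergent coefficient versus the relevant comparison correlations:
Gri (methods 1·2): 0.36 vs {0.25, 0.27, 0.09, 0.24, 0.22, 0.20} → pass.
TA (methods 1·2): 0.64 vs {0.27, 0.25, 0.09, 0.13, 0.47, 0.37} → pass.
TA2 (methods 1·2): 0.35 vs {0.24, 0.09, 0.13, 0.09, 0.34, 0.15} → pass.
Agr (methods 1·2): 0.39 vs {0.20, 0.22, 0.37, 0.47, 0.15, 0.34} → fail.
1 of 4 fail.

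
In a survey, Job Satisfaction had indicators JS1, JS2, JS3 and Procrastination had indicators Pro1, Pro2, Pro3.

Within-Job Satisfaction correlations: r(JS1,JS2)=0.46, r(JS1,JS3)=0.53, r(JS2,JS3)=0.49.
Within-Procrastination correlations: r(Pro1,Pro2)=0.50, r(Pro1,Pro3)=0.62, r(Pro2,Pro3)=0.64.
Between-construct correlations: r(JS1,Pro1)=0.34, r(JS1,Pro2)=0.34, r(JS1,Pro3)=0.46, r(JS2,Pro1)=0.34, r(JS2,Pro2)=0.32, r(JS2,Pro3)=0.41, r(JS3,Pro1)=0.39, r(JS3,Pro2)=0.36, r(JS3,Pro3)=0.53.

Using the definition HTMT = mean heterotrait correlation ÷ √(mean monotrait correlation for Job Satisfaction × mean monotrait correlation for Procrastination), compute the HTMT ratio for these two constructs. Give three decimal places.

0.721

Mean between = 3.49/9 = 0.3878.
Mean within-JS = 1.48/3 = 0.4933; mean within-Pro = 1.76/3 = 0.5867.
Geometric mean = √(0.4933 × 0.5867) = 0.5380.
HTMT = 0.3878 / 0.5380 = 0.721.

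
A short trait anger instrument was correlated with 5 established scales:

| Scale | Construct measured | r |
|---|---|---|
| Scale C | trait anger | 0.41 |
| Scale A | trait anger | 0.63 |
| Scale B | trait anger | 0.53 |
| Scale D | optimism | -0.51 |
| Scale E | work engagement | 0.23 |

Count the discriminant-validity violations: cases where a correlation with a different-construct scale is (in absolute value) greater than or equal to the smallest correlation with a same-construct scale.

Convergent (same construct = trait anger): Scale C, Scale A, Scale B.
Smallest convergent = 0.41. Discriminant |r|: 0.51, 0.23; count ≥ 0.41 → 1.

1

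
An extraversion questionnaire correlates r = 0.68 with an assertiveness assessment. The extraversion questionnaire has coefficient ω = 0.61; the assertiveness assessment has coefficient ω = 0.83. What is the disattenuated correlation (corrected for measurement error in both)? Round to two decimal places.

r_true = r_obs / √(r_xx · r_yy) = 0.68 / √(0.61 × 0.83) = 0.68 / √0.5063 = 0.68 / 0.7115 ≈ 0.96.

0.96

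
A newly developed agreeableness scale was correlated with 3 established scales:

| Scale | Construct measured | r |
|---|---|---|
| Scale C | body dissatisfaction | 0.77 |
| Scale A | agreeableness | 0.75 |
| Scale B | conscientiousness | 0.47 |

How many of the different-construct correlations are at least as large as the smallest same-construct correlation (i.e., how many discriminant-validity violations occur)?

1

Convergent (same construct = agreeableness): Scale A.
Smallest convergent = 0.75. Discriminant values: 0.77, 0.47; count ≥ 0.75 → 1.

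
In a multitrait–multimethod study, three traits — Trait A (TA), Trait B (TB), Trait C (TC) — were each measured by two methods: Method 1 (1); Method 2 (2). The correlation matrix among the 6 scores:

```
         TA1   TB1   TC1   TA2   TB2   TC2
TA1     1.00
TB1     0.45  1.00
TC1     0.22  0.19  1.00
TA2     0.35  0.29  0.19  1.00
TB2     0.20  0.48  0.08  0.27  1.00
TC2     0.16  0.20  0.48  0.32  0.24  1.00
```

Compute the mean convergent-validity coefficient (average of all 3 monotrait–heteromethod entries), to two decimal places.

0.44

Convergent values: 0.35, 0.48, 0.48; mean = 1.31/3 = 0.44.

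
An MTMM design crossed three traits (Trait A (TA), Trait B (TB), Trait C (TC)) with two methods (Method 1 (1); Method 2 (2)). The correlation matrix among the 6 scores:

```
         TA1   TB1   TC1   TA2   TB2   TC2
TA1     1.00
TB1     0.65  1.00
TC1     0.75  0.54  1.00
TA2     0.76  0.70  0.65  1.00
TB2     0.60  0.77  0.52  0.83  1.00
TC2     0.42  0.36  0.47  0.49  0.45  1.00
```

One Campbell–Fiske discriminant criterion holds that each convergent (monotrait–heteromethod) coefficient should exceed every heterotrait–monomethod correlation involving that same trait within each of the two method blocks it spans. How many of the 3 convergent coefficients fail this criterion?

3

Convergent coefficients and their comparison sets:
TA (methods 1·2): 0.76 vs {0.65, 0.83, 0.75, 0.49} → fail.
TB (methods 1·2): 0.77 vs {0.65, 0.83, 0.54, 0.45} → fail.
TC (methods 1·2): 0.47 vs {0.75, 0.49, 0.54, 0.45} → fail.
3 of 3 fail.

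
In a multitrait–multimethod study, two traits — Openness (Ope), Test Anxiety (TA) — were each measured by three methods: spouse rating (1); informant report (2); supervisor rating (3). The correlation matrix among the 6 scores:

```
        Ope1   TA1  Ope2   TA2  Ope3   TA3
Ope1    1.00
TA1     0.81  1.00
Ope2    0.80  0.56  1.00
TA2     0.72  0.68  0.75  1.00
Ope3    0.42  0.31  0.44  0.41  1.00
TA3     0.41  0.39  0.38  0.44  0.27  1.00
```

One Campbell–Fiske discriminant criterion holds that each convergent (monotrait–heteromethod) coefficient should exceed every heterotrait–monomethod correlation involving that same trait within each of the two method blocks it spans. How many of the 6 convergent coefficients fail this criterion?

6

Each convergent coefficient versus the relevant comparison correlations:
Ope (methods 1·2): 0.80 vs {0.81, 0.75} → fail.
Ope (methods 1·3): 0.42 vs {0.81, 0.27} → fail.
Ope (methods 2·3): 0.44 vs {0.75, 0.27} → fail.
TA (methods 1·2): 0.68 vs {0.81, 0.75} → fail.
TA (methods 1·3): 0.39 vs {0.81, 0.27} → fail.
TA (methods 2·3): 0.44 vs {0.75, 0.27} → fail.
6 of 6 fail.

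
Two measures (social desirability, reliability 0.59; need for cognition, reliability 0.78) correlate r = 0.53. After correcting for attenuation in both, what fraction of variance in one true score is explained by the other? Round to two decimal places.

Disattenuated r = 0.53 / √(0.59 × 0.78) = 0.53 / 0.6784 = 0.7813.
Shared true-score variance = 0.7813² = 0.6104 ≈ 0.61.

0.61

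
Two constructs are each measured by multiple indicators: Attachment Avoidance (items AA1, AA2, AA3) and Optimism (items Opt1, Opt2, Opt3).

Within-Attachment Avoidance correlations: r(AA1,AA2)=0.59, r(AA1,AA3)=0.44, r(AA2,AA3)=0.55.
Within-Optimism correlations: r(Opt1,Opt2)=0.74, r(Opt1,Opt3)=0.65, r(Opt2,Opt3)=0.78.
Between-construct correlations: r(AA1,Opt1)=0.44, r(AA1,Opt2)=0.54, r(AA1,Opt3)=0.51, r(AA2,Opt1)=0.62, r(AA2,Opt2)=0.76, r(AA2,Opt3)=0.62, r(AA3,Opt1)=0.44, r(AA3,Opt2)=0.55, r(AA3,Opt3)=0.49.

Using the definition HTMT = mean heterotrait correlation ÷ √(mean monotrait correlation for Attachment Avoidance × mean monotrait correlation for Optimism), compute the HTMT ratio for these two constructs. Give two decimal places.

0.89

Mean heterotrait r = 4.97/9 = 0.5522.
Mean within-AA = 1.58/3 = 0.5267; mean within-Opt = 2.17/3 = 0.7233.
Geometric mean = √(0.5267 × 0.7233) = 0.6172.
HTMT = 0.5522 / 0.6172 = 0.89.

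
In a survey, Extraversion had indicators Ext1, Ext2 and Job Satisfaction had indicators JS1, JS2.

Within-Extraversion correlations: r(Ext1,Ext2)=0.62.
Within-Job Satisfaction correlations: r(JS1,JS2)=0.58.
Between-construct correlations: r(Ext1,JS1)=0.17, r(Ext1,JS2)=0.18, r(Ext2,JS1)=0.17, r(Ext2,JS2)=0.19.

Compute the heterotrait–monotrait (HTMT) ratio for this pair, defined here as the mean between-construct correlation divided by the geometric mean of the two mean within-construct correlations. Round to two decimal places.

0.30

Between-construct mean = 0.71/4 = 0.1775.
Mean within-Ext = 0.62/1 = 0.6200; mean within-JS = 0.58/1 = 0.5800.
Geometric mean = √(0.6200 × 0.5800) = 0.5997.
HTMT = 0.1775 / 0.5997 = 0.30.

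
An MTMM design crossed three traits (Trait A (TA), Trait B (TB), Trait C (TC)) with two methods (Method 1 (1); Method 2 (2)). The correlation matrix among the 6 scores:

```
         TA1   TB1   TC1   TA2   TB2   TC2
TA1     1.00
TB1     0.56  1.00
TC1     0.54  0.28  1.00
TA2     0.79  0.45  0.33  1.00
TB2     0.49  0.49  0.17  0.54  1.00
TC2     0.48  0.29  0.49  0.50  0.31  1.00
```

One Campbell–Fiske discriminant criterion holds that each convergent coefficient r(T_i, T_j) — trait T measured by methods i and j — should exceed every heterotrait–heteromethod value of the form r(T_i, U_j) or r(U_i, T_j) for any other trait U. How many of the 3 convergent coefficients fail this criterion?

1

Convergent coefficients and their comparison sets:
TA (methods 1·2): 0.79 vs {0.49, 0.45, 0.48, 0.33} → pass.
TB (methods 1·2): 0.49 vs {0.45, 0.49, 0.29, 0.17} → fail.
TC (methods 1·2): 0.49 vs {0.33, 0.48, 0.17, 0.29} → pass.
1 of 3 fail.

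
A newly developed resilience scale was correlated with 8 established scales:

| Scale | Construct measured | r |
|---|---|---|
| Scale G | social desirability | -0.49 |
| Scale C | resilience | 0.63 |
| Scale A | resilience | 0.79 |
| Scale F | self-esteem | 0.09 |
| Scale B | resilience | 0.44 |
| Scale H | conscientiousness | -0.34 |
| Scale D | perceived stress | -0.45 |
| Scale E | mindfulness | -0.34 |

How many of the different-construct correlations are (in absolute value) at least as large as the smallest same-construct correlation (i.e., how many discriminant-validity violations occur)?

Convergent (same construct = resilience): Scale C, Scale A, Scale B.
Smallest convergent = 0.44. Discriminant |r|: 0.49, 0.09, 0.34, 0.45, 0.34; count ≥ 0.44 → 2.

2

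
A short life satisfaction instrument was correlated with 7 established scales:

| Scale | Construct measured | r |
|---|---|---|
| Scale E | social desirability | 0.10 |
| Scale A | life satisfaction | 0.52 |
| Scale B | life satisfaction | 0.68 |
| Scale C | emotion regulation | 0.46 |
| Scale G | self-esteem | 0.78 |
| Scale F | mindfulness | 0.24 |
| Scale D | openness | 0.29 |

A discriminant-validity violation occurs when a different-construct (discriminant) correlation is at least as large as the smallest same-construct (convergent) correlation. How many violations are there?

Convergent (same construct = life satisfaction): Scale A, Scale B.
Smallest convergent = 0.52. Discriminant values: 0.10, 0.46, 0.78, 0.24, 0.29; count ≥ 0.52 → 1.

1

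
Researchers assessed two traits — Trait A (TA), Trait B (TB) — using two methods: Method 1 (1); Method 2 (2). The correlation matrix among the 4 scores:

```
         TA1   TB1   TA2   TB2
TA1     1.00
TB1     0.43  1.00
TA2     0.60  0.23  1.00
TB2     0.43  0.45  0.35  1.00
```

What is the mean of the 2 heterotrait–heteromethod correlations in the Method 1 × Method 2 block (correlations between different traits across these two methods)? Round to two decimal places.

HTHM values (method 1 × method 2): 0.43, 0.23; mean = 0.66/2 = 0.33.

0.33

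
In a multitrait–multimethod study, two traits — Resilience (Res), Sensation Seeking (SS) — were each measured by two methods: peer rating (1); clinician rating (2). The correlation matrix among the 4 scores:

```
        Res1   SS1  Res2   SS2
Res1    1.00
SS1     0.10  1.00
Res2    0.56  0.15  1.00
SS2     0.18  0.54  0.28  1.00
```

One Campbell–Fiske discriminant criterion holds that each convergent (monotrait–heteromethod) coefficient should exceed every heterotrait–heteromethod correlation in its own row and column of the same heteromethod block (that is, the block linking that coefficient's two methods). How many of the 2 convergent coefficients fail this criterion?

0

Convergent coefficients and their comparison sets:
Res (methods 1·2): 0.56 vs {0.18, 0.15} → pass.
SS (methods 1·2): 0.54 vs {0.15, 0.18} → pass.
0 of 2 fail.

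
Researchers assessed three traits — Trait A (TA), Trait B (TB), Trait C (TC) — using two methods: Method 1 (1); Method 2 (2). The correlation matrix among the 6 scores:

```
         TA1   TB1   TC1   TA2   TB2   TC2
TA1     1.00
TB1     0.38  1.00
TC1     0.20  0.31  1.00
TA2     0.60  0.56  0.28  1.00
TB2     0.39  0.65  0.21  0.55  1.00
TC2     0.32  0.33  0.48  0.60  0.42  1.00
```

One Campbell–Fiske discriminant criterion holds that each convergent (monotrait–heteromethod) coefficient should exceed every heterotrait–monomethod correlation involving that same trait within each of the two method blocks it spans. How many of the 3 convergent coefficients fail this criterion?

Checking each validity diagonal entry against its comparison values:
TA (methods 1·2): 0.60 vs {0.38, 0.55, 0.20, 0.60} → fail.
TB (methods 1·2): 0.65 vs {0.38, 0.55, 0.31, 0.42} → pass.
TC (methods 1·2): 0.48 vs {0.20, 0.60, 0.31, 0.42} → fail.
2 of 3 fail.

2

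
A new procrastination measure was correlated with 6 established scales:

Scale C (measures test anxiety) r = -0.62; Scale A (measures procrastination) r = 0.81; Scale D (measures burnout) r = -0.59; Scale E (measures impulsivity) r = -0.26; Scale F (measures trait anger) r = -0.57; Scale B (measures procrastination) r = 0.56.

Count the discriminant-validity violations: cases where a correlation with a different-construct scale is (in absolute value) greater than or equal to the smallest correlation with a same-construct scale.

Convergent (same construct = procrastination): Scale A, Scale B.
Smallest convergent = 0.56. Discriminant |r|: 0.62, 0.59, 0.26, 0.57; count ≥ 0.56 → 3.

3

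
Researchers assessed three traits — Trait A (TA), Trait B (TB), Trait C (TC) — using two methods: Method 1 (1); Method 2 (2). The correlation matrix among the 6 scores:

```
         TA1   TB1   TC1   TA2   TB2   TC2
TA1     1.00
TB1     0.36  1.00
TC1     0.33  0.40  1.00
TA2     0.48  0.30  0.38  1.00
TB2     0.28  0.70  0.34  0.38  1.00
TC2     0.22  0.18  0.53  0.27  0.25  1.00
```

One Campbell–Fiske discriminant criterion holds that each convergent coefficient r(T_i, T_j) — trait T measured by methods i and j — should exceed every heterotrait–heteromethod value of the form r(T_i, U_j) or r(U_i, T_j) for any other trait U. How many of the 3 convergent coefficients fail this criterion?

Each convergent coefficient versus the relevant comparison correlations:
TA (methods 1·2): 0.48 vs {0.28, 0.30, 0.22, 0.38} → pass.
TB (methods 1·2): 0.70 vs {0.30, 0.28, 0.18, 0.34} → pass.
TC (methods 1·2): 0.53 vs {0.38, 0.22, 0.34, 0.18} → pass.
0 of 3 fail.

0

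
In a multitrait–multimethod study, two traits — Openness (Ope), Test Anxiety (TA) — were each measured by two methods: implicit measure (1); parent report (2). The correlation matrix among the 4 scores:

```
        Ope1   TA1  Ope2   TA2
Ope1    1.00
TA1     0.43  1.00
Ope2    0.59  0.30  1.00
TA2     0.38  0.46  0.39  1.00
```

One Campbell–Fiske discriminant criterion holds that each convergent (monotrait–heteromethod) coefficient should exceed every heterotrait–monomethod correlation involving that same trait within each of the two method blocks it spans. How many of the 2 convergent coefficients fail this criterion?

0

Each convergent coefficient versus the relevant comparison correlations:
Ope (methods 1·2): 0.59 vs {0.43, 0.39} → pass.
TA (methods 1·2): 0.46 vs {0.43, 0.39} → pass.
0 of 2 fail.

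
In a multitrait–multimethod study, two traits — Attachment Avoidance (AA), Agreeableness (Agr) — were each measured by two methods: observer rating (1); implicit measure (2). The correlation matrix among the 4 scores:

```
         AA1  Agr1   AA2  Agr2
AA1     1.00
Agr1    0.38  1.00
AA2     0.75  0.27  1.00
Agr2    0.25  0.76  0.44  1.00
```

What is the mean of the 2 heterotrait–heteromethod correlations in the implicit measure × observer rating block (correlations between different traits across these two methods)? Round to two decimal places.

HTHM values (method 2 × method 1): 0.27, 0.25; mean = 0.52/2 = 0.26.

0.26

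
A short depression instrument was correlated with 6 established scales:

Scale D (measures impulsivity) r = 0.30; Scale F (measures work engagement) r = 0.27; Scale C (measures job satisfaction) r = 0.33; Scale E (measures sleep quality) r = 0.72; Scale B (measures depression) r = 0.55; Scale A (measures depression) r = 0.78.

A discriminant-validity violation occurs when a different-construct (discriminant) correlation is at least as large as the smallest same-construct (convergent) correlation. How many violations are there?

1

Convergent (same construct = depression): Scale B, Scale A.
Smallest convergent = 0.55. Discriminant values: 0.30, 0.27, 0.33, 0.72; count ≥ 0.55 → 1.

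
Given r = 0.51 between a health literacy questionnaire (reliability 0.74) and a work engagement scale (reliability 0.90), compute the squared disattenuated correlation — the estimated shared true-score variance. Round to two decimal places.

Disattenuated r = 0.51 / √(0.74 × 0.90) = 0.51 / 0.8161 = 0.6249.
Shared true-score variance = 0.6249² = 0.3905 ≈ 0.39.

0.39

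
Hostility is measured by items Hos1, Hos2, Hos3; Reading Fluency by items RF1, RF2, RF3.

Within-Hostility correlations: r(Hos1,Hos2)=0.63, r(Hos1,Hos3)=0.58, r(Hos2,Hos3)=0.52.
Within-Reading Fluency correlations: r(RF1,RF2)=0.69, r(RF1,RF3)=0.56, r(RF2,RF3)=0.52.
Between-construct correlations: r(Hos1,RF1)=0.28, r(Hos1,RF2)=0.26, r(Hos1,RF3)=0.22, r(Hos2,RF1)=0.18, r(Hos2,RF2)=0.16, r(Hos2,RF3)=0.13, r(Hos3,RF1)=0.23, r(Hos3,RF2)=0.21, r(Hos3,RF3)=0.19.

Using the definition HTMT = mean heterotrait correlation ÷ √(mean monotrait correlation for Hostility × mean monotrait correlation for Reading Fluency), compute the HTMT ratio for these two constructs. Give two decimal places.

0.35

Mean between = 1.86/9 = 0.2067.
Mean within-Hos = 1.73/3 = 0.5767; mean within-RF = 1.77/3 = 0.5900.
Geometric mean = √(0.5767 × 0.5900) = 0.5833.
HTMT = 0.2067 / 0.5833 = 0.35.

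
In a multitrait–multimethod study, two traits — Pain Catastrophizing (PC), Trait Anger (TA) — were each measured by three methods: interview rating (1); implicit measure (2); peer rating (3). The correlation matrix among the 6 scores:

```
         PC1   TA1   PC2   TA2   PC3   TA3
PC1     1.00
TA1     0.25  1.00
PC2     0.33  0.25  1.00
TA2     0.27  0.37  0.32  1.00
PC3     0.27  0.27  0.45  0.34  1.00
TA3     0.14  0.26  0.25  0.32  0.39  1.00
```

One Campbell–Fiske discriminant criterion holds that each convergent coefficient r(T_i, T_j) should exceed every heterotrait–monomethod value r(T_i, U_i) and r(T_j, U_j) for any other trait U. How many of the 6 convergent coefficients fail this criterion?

Checking each validity diagonal entry against its comparison values:
PC (methods 1·2): 0.33 vs {0.25, 0.32} → pass.
PC (methods 1·3): 0.27 vs {0.25, 0.39} → fail.
PC (methods 2·3): 0.45 vs {0.32, 0.39} → pass.
TA (methods 1·2): 0.37 vs {0.25, 0.32} → pass.
TA (methods 1·3): 0.26 vs {0.25, 0.39} → fail.
TA (methods 2·3): 0.32 vs {0.32, 0.39} → fail.
3 of 6 fail.

3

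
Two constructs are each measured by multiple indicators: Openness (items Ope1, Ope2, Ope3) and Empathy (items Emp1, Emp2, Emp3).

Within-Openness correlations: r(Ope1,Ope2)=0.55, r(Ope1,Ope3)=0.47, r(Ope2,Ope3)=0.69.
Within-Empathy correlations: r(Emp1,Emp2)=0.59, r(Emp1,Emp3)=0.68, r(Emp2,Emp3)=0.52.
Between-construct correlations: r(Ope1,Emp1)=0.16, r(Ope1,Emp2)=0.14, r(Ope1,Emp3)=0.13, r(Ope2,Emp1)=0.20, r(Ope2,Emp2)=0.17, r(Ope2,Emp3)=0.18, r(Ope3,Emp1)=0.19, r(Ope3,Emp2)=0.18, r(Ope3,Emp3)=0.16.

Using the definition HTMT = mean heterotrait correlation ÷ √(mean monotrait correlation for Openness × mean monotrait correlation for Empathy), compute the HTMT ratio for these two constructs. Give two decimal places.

Mean between = 1.51/9 = 0.1678.
Mean within-Ope = 1.71/3 = 0.5700; mean within-Emp = 1.79/3 = 0.5967.
Geometric mean = √(0.5700 × 0.5967) = 0.5832.
HTMT = 0.1678 / 0.5832 = 0.29.

0.29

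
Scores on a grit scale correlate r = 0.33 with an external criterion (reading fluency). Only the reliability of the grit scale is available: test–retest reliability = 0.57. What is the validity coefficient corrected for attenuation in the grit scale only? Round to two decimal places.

Single correction: r_c = r_obs / √r_xx = 0.33 / √0.57 = 0.33 / 0.7550 ≈ 0.44.

0.44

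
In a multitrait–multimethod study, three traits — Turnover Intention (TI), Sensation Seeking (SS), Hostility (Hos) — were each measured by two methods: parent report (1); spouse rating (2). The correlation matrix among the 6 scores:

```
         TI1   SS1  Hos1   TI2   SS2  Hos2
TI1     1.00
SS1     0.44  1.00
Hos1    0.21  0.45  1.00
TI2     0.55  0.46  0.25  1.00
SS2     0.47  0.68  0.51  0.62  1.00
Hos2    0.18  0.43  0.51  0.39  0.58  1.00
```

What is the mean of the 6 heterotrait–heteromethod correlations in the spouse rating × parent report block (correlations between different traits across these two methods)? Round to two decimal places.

0.38

HTHM values (method 2 × method 1): 0.46, 0.25, 0.47, 0.51, 0.18, 0.43; mean = 2.30/6 = 0.38.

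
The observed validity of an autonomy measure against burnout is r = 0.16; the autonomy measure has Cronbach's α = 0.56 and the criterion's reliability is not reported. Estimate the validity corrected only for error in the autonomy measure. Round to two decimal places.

0.21

Single correction: r_c = r_obs / √r_xx = 0.16 / √0.56 = 0.16 / 0.7483 ≈ 0.21.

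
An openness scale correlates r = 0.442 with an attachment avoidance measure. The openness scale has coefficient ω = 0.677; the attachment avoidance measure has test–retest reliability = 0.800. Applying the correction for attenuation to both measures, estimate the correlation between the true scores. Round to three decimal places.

0.601

r_true = r_obs / √(r_xx · r_yy) = 0.442 / √(0.677 × 0.800) = 0.442 / √0.541600 = 0.442 / 0.7359 ≈ 0.601.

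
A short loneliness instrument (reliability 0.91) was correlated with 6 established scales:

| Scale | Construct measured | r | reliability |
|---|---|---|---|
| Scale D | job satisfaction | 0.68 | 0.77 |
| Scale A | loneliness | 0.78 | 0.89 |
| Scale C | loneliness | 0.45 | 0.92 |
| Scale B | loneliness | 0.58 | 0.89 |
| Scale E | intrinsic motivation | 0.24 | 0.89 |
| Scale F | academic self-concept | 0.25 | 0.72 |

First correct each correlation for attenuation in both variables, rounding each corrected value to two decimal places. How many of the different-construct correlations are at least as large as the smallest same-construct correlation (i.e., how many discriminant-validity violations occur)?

1

Disattenuated r (r / √(r_scale · r_new)):
  Scale D (disc): 0.68 / √(0.77·0.91) = 0.81
  Scale A (conv): 0.78 / √(0.89·0.91) = 0.87
  Scale C (conv): 0.45 / √(0.92·0.91) = 0.49
  Scale B (conv): 0.58 / √(0.89·0.91) = 0.64
  Scale E (disc): 0.24 / √(0.89·0.91) = 0.27
  Scale F (disc): 0.25 / √(0.72·0.91) = 0.31
Smallest convergent = 0.49. Discriminant values: 0.81, 0.27, 0.31; count ≥ 0.49 → 1.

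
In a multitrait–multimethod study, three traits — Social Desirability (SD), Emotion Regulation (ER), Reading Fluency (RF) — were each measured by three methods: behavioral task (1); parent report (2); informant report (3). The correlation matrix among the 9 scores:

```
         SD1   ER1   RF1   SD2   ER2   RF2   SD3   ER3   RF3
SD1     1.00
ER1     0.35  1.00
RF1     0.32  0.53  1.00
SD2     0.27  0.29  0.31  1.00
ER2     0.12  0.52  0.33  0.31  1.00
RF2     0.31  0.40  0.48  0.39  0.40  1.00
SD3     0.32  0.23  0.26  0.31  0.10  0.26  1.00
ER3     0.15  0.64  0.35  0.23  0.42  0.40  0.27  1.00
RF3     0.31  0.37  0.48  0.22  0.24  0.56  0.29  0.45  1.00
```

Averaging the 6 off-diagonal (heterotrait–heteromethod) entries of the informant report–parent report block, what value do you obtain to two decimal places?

HTHM values (method 3 × method 2): 0.10, 0.26, 0.23, 0.40, 0.22, 0.24; mean = 1.45/6 = 0.24.

0.24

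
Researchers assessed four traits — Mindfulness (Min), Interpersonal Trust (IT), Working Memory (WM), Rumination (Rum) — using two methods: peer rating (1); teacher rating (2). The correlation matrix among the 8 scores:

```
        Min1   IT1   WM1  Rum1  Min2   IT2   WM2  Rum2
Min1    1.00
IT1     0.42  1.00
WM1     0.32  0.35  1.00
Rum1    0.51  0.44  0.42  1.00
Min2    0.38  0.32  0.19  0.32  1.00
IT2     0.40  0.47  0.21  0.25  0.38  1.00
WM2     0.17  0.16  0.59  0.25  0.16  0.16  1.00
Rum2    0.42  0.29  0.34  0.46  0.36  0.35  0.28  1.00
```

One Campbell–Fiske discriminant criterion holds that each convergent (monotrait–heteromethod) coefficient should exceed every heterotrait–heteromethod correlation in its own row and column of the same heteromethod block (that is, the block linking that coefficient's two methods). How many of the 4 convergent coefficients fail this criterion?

1

Each convergent coefficient versus the relevant comparison correlations:
Min (methods 1·2): 0.38 vs {0.40, 0.32, 0.17, 0.19, 0.42, 0.32} → fail.
IT (methods 1·2): 0.47 vs {0.32, 0.40, 0.16, 0.21, 0.29, 0.25} → pass.
WM (methods 1·2): 0.59 vs {0.19, 0.17, 0.21, 0.16, 0.34, 0.25} → pass.
Rum (methods 1·2): 0.46 vs {0.32, 0.42, 0.25, 0.29, 0.25, 0.34} → pass.
1 of 4 fail.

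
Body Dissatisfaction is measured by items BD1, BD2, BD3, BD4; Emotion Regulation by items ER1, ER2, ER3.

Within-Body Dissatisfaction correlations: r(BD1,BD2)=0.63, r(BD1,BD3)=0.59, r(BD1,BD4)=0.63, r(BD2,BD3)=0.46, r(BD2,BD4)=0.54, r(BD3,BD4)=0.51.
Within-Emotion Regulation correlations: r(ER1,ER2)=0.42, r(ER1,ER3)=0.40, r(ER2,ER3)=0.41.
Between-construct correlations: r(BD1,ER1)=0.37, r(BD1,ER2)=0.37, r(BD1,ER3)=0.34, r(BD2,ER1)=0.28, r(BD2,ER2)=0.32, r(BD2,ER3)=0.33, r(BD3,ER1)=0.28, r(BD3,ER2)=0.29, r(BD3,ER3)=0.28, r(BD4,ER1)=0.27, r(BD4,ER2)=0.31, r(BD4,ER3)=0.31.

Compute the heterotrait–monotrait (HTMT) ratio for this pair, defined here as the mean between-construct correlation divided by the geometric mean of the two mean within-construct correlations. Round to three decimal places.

0.652

Between-construct mean = 3.75/12 = 0.3125.
Mean within-BD = 3.36/6 = 0.5600; mean within-ER = 1.23/3 = 0.4100.
Geometric mean = √(0.5600 × 0.4100) = 0.4792.
HTMT = 0.3125 / 0.4792 = 0.652.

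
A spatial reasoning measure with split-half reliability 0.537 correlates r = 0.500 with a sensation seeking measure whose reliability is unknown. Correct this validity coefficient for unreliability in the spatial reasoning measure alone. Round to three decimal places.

Single correction: r_c = r_obs / √r_xx = 0.500 / √0.537 = 0.500 / 0.7328 ≈ 0.682.

0.682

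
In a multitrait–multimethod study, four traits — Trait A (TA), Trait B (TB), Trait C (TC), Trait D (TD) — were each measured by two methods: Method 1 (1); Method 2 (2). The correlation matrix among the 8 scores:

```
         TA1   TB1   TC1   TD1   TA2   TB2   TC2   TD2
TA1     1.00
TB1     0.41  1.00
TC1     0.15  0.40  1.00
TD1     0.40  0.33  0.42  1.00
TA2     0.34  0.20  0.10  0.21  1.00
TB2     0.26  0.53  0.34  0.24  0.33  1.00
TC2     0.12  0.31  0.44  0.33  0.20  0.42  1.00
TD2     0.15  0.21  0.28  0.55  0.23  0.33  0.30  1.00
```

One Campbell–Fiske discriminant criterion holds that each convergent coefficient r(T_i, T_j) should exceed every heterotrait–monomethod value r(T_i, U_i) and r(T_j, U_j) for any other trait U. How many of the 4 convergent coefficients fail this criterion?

1

Each convergent coefficient versus the relevant comparison correlations:
TA (methods 1·2): 0.34 vs {0.41, 0.33, 0.15, 0.20, 0.40, 0.23} → fail.
TB (methods 1·2): 0.53 vs {0.41, 0.33, 0.40, 0.42, 0.33, 0.33} → pass.
TC (methods 1·2): 0.44 vs {0.15, 0.20, 0.40, 0.42, 0.42, 0.30} → pass.
TD (methods 1·2): 0.55 vs {0.40, 0.23, 0.33, 0.33, 0.42, 0.30} → pass.
1 of 4 fail.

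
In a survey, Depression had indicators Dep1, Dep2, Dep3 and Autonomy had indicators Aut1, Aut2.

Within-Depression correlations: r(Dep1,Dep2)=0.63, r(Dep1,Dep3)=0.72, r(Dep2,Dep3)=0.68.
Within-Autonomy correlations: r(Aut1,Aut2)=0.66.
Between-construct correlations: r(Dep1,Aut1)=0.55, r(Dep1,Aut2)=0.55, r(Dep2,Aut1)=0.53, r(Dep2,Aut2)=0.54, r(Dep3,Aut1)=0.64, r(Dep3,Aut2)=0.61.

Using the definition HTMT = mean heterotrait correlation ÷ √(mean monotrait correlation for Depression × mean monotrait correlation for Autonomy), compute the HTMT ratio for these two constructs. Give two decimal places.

0.85

Between-construct mean = 3.42/6 = 0.5700.
Mean within-Dep = 2.03/3 = 0.6767; mean within-Aut = 0.66/1 = 0.6600.
Geometric mean = √(0.6767 × 0.6600) = 0.6683.
HTMT = 0.5700 / 0.6683 = 0.85.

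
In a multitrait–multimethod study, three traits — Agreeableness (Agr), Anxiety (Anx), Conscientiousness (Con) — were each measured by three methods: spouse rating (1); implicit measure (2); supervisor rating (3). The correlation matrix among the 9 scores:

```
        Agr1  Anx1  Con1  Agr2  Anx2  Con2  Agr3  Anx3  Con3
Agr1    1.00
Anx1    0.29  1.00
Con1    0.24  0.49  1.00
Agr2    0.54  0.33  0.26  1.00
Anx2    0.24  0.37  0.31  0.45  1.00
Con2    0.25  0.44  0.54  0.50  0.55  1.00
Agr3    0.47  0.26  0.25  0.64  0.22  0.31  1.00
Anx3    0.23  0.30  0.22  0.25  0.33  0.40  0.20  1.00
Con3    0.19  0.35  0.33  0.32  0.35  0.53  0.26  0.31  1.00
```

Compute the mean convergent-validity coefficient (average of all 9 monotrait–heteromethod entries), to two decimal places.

0.45

Convergent values: 0.54, 0.47, 0.64, 0.37, 0.30, 0.33, 0.54, 0.33, 0.53; mean = 4.05/9 = 0.45.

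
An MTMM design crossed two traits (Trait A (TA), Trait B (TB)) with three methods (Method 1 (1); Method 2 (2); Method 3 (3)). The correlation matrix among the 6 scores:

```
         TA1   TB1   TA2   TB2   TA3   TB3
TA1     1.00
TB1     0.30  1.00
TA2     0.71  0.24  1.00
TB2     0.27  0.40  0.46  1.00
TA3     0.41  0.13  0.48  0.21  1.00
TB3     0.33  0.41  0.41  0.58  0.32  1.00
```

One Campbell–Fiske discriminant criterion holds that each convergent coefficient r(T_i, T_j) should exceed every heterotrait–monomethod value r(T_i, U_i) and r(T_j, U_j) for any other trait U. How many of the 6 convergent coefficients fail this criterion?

Convergent coefficients and their comparison sets:
TA (methods 1·2): 0.71 vs {0.30, 0.46} → pass.
TA (methods 1·3): 0.41 vs {0.30, 0.32} → pass.
TA (methods 2·3): 0.48 vs {0.46, 0.32} → pass.
TB (methods 1·2): 0.40 vs {0.30, 0.46} → fail.
TB (methods 1·3): 0.41 vs {0.30, 0.32} → pass.
TB (methods 2·3): 0.58 vs {0.46, 0.32} → pass.
1 of 6 fail.

1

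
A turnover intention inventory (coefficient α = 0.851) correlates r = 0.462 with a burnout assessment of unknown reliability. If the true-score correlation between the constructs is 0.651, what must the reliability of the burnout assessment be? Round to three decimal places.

0.592

r_true = r_obs / √(r_xx · r_yy) ⇒ 0.651 = 0.462 / √(0.851 · r_yy).
√(0.851 · r_yy) = 0.462 / 0.651 = 0.7097; 0.851 · r_yy = 0.5037; r_yy = 0.5037 / 0.851 ≈ 0.592.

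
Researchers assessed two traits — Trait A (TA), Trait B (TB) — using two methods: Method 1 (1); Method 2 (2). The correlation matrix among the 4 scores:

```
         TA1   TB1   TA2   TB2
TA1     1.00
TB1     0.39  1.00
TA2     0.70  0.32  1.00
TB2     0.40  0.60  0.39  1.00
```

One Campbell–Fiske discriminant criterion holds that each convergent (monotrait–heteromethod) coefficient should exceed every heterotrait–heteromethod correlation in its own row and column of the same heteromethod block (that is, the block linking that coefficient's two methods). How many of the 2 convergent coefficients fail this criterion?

0

Each convergent coefficient versus the relevant comparison correlations:
TA (methods 1·2): 0.70 vs {0.40, 0.32} → pass.
TB (methods 1·2): 0.60 vs {0.32, 0.40} → pass.
0 of 2 fail.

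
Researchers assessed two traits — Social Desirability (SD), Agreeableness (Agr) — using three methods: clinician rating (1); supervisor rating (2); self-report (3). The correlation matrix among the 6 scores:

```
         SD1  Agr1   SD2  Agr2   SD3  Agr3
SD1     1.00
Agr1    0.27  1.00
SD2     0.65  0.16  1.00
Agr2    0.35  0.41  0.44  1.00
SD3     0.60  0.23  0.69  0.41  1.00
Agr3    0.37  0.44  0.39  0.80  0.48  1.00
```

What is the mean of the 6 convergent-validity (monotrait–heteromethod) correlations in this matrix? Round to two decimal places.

Convergent values: 0.65, 0.60, 0.69, 0.41, 0.44, 0.80; mean = 3.59/6 = 0.60.

0.60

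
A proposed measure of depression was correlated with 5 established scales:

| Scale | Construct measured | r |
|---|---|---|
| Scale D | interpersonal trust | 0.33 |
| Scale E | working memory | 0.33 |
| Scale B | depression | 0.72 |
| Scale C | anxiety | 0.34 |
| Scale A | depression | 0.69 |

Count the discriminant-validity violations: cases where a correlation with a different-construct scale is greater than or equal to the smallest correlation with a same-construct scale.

Convergent (same construct = depression): Scale B, Scale A.
Smallest convergent = 0.69. Discriminant values: 0.33, 0.33, 0.34; count ≥ 0.69 → 0.

0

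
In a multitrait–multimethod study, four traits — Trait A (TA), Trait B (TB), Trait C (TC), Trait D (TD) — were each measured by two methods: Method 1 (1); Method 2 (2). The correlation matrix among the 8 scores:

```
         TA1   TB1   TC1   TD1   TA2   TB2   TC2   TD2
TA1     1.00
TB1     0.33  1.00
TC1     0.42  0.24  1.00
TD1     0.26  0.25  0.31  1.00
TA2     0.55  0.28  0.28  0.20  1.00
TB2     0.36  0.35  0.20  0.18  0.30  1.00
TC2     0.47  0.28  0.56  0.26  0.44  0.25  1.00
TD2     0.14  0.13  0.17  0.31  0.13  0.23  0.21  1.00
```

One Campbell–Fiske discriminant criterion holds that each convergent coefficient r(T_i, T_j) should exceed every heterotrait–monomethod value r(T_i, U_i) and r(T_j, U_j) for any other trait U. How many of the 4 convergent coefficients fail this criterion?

1

Convergent coefficients and their comparison sets:
TA (methods 1·2): 0.55 vs {0.33, 0.30, 0.42, 0.44, 0.26, 0.13} → pass.
TB (methods 1·2): 0.35 vs {0.33, 0.30, 0.24, 0.25, 0.25, 0.23} → pass.
TC (methods 1·2): 0.56 vs {0.42, 0.44, 0.24, 0.25, 0.31, 0.21} → pass.
TD (methods 1·2): 0.31 vs {0.26, 0.13, 0.25, 0.23, 0.31, 0.21} → fail.
1 of 4 fail.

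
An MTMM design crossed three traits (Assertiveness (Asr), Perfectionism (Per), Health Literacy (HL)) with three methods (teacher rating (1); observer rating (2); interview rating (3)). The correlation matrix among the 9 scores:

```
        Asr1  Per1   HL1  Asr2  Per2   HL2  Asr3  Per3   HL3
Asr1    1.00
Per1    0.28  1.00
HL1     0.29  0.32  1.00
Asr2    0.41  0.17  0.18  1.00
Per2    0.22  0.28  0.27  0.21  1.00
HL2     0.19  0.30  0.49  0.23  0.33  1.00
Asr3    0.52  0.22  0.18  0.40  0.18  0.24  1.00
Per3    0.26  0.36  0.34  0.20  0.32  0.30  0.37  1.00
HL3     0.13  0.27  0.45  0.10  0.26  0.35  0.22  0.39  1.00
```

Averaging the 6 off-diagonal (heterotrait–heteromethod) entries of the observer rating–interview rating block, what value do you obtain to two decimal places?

HTHM values (method 2 × method 3): 0.20, 0.10, 0.18, 0.26, 0.24, 0.30; mean = 1.28/6 = 0.21.

0.21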